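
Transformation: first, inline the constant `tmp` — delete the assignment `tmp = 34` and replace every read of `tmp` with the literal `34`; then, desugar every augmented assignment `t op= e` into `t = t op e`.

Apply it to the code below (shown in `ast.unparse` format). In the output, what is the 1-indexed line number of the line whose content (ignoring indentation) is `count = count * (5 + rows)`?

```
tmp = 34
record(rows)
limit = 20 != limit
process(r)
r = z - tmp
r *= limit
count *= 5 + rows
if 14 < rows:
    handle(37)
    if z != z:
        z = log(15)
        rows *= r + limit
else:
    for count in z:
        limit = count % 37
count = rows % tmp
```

Transformed code:
record(rows)
limit = 20 != limit
process(r)
r = z - 34
r = r * limit
count = count * (5 + rows)
if 14 < rows:
    handle(37)
    if z != z:
        z = log(15)
        rows = rows * (r + limit)
else:
    for count in z:
        limit = count % 37
count = rows % 34

6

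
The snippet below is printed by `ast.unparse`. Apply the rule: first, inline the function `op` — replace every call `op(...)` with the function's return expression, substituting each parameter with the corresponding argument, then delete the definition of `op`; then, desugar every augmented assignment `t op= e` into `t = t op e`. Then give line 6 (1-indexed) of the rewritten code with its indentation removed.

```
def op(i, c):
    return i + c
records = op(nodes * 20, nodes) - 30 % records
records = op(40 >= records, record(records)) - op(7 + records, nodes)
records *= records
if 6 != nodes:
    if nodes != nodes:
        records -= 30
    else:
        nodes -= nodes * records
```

records = records - 30

Transformed code:
records = nodes * 20 + nodes - 30 % records
records = (40 >= records) + record(records) - (7 + records + nodes)
records = records * records
if 6 != nodes:
    if nodes != nodes:
        records = records - 30
    else:
        nodes = nodes - nodes * records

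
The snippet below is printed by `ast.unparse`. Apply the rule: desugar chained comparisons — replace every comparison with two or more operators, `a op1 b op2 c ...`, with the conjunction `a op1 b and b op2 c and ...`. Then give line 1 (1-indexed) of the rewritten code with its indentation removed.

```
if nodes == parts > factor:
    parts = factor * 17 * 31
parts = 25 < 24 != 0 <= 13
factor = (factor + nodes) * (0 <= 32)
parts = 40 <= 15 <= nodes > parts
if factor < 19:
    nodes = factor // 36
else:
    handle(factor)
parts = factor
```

if nodes == parts and parts > factor:

Transformed code:
if nodes == parts and parts > factor:
    parts = factor * 17 * 31
parts = 25 < 24 and 24 != 0 and (0 <= 13)
factor = (factor + nodes) * (0 <= 32)
parts = 40 <= 15 and 15 <= nodes and (nodes > parts)
if factor < 19:
    nodes = factor // 36
else:
    handle(factor)
parts = factor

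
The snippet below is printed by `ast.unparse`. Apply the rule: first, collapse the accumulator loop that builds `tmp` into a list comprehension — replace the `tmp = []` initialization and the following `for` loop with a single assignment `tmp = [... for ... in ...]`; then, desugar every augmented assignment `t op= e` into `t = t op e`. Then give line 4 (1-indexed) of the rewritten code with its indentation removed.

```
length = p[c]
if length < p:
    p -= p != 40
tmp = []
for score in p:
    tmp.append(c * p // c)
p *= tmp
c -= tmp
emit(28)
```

tmp = [c * p // c for score in p]

Transformed code:
length = p[c]
if length < p:
    p = p - (p != 40)
tmp = [c * p // c for score in p]
p = p * tmp
c = c - tmp
emit(28)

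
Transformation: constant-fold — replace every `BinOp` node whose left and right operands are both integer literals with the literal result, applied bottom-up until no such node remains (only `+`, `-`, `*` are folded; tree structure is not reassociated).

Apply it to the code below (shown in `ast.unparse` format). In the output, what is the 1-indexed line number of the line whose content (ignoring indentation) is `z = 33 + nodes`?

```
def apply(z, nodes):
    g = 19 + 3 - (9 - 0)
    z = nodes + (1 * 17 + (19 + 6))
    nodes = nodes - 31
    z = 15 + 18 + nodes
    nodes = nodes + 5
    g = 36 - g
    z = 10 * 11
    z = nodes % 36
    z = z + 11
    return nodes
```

Transformed code:
def apply(z, nodes):
    g = 13
    z = nodes + 42
    nodes = nodes - 31
    z = 33 + nodes
    nodes = nodes + 5
    g = 36 - g
    z = 110
    z = nodes % 36
    z = z + 11
    return nodes

5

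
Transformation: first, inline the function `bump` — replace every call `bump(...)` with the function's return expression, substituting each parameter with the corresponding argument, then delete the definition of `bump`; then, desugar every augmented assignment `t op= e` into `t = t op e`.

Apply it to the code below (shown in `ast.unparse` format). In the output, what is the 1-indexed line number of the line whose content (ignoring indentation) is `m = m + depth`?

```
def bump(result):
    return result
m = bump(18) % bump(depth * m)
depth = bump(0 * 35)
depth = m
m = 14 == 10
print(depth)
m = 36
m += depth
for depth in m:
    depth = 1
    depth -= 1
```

7

Transformed code:
m = 18 % (depth * m)
depth = 0 * 35
depth = m
m = 14 == 10
print(depth)
m = 36
m = m + depth
for depth in m:
    depth = 1
    depth = depth - 1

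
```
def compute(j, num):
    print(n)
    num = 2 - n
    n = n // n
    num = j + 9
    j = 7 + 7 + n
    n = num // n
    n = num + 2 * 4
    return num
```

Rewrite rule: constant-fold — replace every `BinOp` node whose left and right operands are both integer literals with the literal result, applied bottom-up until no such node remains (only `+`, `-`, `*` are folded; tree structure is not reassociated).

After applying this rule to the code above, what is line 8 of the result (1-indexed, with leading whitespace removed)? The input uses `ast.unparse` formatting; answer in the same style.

n = num + 8

Transformed code:
def compute(j, num):
    print(n)
    num = 2 - n
    n = n // n
    num = j + 9
    j = 14 + n
    n = num // n
    n = num + 8
    return num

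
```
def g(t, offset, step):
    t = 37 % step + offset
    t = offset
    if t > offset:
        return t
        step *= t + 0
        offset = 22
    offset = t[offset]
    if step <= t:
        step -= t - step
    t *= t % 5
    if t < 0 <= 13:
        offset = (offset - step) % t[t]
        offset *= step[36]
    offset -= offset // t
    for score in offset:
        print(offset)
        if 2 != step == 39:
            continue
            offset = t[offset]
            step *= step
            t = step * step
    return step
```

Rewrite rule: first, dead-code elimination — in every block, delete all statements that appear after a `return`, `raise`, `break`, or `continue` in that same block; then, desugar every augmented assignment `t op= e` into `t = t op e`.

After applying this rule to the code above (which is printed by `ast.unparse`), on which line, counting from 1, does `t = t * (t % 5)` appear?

9

Transformed code:
def g(t, offset, step):
    t = 37 % step + offset
    t = offset
    if t > offset:
        return t
    offset = t[offset]
    if step <= t:
        step = step - (t - step)
    t = t * (t % 5)
    if t < 0 <= 13:
        offset = (offset - step) % t[t]
        offset = offset * step[36]
    offset = offset - offset // t
    for score in offset:
        print(offset)
        if 2 != step == 39:
            continue
    return step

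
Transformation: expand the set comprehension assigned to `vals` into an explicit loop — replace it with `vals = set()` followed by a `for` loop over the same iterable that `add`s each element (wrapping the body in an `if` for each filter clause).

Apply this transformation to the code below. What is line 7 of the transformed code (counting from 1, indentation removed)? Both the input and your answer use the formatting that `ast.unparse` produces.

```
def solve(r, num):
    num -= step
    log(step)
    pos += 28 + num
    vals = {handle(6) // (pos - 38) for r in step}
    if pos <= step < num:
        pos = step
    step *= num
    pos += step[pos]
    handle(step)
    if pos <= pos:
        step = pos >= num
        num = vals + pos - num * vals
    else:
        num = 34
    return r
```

vals.add(handle(6) // (pos - 38))

Transformed code:
def solve(r, num):
    num -= step
    log(step)
    pos += 28 + num
    vals = set()
    for r in step:
        vals.add(handle(6) // (pos - 38))
    if pos <= step < num:
        pos = step
    step *= num
    pos += step[pos]
    handle(step)
    if pos <= pos:
        step = pos >= num
        num = vals + pos - num * vals
    else:
        num = 34
    return r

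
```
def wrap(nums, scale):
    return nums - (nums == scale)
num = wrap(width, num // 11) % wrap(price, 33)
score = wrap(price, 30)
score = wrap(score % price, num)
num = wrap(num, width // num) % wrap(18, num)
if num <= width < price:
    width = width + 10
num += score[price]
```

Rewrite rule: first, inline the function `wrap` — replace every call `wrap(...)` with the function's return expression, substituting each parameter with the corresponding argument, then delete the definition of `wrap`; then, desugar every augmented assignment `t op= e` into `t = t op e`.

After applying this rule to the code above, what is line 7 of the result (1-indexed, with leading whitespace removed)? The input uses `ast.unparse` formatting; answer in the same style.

num = num + score[price]

Transformed code:
num = (width - (width == num // 11)) % (price - (price == 33))
score = price - (price == 30)
score = score % price - (score % price == num)
num = (num - (num == width // num)) % (18 - (18 == num))
if num <= width < price:
    width = width + 10
num = num + score[price]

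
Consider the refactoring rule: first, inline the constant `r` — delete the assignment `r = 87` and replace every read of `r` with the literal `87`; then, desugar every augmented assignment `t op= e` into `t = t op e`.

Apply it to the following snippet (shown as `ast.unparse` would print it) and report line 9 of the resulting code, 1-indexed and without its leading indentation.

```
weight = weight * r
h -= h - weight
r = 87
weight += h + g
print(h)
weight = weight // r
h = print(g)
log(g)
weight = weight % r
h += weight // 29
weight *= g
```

h = h + weight // 29

Transformed code:
weight = weight * 87
h = h - (h - weight)
weight = weight + (h + g)
print(h)
weight = weight // 87
h = print(g)
log(g)
weight = weight % 87
h = h + weight // 29
weight = weight * g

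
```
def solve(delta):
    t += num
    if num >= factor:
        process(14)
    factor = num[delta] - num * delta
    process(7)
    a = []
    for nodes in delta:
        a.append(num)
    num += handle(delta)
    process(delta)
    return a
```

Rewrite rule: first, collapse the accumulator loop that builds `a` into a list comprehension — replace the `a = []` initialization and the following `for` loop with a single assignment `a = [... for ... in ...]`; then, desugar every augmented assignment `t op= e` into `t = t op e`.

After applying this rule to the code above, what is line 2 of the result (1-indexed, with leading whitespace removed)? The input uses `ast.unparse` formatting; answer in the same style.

t = t + num

Transformed code:
def solve(delta):
    t = t + num
    if num >= factor:
        process(14)
    factor = num[delta] - num * delta
    process(7)
    a = [num for nodes in delta]
    num = num + handle(delta)
    process(delta)
    return a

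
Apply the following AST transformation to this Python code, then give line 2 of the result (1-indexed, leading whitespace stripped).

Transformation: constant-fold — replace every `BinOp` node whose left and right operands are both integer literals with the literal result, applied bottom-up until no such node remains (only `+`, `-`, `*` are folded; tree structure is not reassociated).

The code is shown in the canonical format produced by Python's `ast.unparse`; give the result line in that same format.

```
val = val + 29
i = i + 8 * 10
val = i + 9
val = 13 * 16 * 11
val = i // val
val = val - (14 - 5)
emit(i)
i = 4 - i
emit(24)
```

i = i + 80

Transformed code:
val = val + 29
i = i + 80
val = i + 9
val = 2288
val = i // val
val = val - 9
emit(i)
i = 4 - i
emit(24)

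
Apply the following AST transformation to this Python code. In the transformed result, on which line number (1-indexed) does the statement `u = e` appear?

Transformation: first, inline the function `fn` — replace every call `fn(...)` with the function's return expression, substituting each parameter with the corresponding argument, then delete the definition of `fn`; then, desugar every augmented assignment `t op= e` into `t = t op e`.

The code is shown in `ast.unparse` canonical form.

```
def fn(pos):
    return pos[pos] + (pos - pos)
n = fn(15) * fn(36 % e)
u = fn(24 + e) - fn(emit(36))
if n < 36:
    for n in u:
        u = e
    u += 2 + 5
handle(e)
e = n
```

5

Transformed code:
n = (15[15] + (15 - 15)) * ((36 % e)[36 % e] + (36 % e - 36 % e))
u = (24 + e)[24 + e] + (24 + e - (24 + e)) - (emit(36)[emit(36)] + (emit(36) - emit(36)))
if n < 36:
    for n in u:
        u = e
    u = u + (2 + 5)
handle(e)
e = n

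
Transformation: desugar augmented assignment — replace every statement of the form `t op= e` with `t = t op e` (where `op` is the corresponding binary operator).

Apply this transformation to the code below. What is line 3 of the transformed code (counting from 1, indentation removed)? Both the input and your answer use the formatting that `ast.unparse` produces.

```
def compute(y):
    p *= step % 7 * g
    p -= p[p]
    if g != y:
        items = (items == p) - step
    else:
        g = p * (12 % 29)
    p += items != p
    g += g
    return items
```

p = p - p[p]

Transformed code:
def compute(y):
    p = p * (step % 7 * g)
    p = p - p[p]
    if g != y:
        items = (items == p) - step
    else:
        g = p * (12 % 29)
    p = p + (items != p)
    g = g + g
    return items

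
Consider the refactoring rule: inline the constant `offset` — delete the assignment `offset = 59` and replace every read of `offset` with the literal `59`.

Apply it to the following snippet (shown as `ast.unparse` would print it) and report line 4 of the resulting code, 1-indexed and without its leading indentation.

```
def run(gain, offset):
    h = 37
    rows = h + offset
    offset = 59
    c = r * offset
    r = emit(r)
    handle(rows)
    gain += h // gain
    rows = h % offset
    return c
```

c = r * 59

Transformed code:
def run(gain, offset):
    h = 37
    rows = h + 59
    c = r * 59
    r = emit(r)
    handle(rows)
    gain += h // gain
    rows = h % 59
    return c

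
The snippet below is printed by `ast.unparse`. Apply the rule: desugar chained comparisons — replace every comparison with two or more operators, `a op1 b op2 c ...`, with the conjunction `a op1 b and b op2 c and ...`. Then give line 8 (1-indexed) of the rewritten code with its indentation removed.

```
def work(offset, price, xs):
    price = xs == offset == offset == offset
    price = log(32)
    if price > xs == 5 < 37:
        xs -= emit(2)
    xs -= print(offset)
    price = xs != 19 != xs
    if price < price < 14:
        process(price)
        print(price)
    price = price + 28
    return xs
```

Transformed code:
def work(offset, price, xs):
    price = xs == offset and offset == offset and (offset == offset)
    price = log(32)
    if price > xs and xs == 5 and (5 < 37):
        xs -= emit(2)
    xs -= print(offset)
    price = xs != 19 and 19 != xs
    if price < price and price < 14:
        process(price)
        print(price)
    price = price + 28
    return xs

if price < price and price < 14:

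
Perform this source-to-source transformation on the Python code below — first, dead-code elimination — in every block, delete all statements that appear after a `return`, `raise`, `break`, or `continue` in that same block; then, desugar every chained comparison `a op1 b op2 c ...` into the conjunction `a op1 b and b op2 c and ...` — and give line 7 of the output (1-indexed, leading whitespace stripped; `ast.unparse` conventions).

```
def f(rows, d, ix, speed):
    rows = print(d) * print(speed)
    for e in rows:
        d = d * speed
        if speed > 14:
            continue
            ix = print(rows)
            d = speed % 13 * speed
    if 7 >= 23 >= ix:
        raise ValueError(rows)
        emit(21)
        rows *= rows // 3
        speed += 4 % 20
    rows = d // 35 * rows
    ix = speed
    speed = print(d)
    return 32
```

if 7 >= 23 and 23 >= ix:

Transformed code:
def f(rows, d, ix, speed):
    rows = print(d) * print(speed)
    for e in rows:
        d = d * speed
        if speed > 14:
            continue
    if 7 >= 23 and 23 >= ix:
        raise ValueError(rows)
    rows = d // 35 * rows
    ix = speed
    speed = print(d)
    return 32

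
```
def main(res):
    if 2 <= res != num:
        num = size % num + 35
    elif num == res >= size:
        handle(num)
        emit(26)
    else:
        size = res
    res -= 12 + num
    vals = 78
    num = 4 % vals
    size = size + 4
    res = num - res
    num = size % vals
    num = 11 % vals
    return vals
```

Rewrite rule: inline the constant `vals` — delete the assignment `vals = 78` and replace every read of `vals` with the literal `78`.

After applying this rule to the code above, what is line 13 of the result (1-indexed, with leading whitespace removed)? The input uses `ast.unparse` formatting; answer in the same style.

num = size % 78

Transformed code:
def main(res):
    if 2 <= res != num:
        num = size % num + 35
    elif num == res >= size:
        handle(num)
        emit(26)
    else:
        size = res
    res -= 12 + num
    num = 4 % 78
    size = size + 4
    res = num - res
    num = size % 78
    num = 11 % 78
    return 78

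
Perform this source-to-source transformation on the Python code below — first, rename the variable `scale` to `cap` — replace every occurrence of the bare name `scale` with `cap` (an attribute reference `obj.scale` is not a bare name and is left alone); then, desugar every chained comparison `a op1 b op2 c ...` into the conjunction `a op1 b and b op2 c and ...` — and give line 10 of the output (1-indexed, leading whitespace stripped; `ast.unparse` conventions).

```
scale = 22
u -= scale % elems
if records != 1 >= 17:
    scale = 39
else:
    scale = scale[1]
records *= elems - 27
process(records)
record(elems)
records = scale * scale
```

Transformed code:
cap = 22
u -= cap % elems
if records != 1 and 1 >= 17:
    cap = 39
else:
    cap = cap[1]
records *= elems - 27
process(records)
record(elems)
records = cap * cap

records = cap * cap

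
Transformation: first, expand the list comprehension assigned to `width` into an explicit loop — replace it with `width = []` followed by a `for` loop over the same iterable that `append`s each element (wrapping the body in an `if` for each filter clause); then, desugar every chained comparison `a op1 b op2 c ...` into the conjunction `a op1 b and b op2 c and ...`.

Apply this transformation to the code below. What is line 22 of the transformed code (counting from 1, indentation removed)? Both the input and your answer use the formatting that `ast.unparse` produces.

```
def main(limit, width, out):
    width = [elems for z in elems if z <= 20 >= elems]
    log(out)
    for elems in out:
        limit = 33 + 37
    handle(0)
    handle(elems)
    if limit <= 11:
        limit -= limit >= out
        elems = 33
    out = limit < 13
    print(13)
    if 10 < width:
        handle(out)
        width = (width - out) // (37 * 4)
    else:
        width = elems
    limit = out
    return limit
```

Transformed code:
def main(limit, width, out):
    width = []
    for z in elems:
        if z <= 20 and 20 >= elems:
            width.append(elems)
    log(out)
    for elems in out:
        limit = 33 + 37
    handle(0)
    handle(elems)
    if limit <= 11:
        limit -= limit >= out
        elems = 33
    out = limit < 13
    print(13)
    if 10 < width:
        handle(out)
        width = (width - out) // (37 * 4)
    else:
        width = elems
    limit = out
    return limit

return limit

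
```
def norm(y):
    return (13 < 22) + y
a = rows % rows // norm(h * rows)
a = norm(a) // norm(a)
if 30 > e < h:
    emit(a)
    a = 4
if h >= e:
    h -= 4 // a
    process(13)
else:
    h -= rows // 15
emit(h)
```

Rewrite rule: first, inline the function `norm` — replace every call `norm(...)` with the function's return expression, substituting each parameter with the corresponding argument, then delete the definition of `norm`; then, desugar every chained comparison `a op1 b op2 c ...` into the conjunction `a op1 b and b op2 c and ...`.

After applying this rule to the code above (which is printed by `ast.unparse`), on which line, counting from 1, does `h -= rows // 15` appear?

Transformed code:
a = rows % rows // ((13 < 22) + h * rows)
a = ((13 < 22) + a) // ((13 < 22) + a)
if 30 > e and e < h:
    emit(a)
    a = 4
if h >= e:
    h -= 4 // a
    process(13)
else:
    h -= rows // 15
emit(h)

10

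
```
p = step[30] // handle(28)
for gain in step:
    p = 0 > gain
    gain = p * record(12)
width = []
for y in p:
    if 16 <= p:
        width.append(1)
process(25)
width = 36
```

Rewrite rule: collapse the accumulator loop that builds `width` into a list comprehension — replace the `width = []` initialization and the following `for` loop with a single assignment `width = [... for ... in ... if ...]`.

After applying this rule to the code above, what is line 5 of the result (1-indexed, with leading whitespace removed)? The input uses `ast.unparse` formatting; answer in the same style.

Transformed code:
p = step[30] // handle(28)
for gain in step:
    p = 0 > gain
    gain = p * record(12)
width = [1 for y in p if 16 <= p]
process(25)
width = 36

width = [1 for y in p if 16 <= p]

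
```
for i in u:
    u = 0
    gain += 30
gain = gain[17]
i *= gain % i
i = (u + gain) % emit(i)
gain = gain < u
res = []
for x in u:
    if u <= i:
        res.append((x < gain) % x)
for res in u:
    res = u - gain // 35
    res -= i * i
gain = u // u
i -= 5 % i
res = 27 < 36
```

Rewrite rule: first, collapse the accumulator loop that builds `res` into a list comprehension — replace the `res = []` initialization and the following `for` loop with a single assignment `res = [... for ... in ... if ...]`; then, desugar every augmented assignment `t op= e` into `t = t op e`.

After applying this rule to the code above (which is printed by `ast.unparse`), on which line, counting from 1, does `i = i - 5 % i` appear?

Transformed code:
for i in u:
    u = 0
    gain = gain + 30
gain = gain[17]
i = i * (gain % i)
i = (u + gain) % emit(i)
gain = gain < u
res = [(x < gain) % x for x in u if u <= i]
for res in u:
    res = u - gain // 35
    res = res - i * i
gain = u // u
i = i - 5 % i
res = 27 < 36

13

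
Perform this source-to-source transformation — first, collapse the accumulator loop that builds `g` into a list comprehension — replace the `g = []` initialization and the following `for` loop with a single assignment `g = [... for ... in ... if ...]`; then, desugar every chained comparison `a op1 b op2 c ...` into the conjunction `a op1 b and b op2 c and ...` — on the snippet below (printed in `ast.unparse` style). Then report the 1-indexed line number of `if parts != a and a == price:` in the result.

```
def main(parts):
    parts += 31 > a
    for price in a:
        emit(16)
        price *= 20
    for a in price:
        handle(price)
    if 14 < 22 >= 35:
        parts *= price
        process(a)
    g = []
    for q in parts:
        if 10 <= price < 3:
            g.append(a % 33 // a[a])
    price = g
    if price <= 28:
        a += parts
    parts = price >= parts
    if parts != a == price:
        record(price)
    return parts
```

Transformed code:
def main(parts):
    parts += 31 > a
    for price in a:
        emit(16)
        price *= 20
    for a in price:
        handle(price)
    if 14 < 22 and 22 >= 35:
        parts *= price
        process(a)
    g = [a % 33 // a[a] for q in parts if 10 <= price and price < 3]
    price = g
    if price <= 28:
        a += parts
    parts = price >= parts
    if parts != a and a == price:
        record(price)
    return parts

16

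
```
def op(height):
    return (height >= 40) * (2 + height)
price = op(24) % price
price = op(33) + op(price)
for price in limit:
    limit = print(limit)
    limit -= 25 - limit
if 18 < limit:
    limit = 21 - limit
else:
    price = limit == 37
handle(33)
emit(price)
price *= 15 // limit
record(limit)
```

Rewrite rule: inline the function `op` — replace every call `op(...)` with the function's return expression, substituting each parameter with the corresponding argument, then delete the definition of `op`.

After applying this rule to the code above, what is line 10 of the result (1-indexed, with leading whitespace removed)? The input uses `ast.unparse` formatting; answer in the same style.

handle(33)

Transformed code:
price = (24 >= 40) * (2 + 24) % price
price = (33 >= 40) * (2 + 33) + (price >= 40) * (2 + price)
for price in limit:
    limit = print(limit)
    limit -= 25 - limit
if 18 < limit:
    limit = 21 - limit
else:
    price = limit == 37
handle(33)
emit(price)
price *= 15 // limit
record(limit)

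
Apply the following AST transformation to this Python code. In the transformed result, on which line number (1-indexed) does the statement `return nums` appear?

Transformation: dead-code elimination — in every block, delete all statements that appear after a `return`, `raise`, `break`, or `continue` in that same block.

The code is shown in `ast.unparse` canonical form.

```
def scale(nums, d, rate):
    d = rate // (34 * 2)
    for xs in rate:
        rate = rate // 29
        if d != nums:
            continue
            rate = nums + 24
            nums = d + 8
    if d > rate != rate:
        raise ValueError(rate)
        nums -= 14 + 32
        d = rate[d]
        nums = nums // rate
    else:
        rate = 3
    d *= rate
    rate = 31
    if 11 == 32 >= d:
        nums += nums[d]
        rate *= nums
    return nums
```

16

Transformed code:
def scale(nums, d, rate):
    d = rate // (34 * 2)
    for xs in rate:
        rate = rate // 29
        if d != nums:
            continue
    if d > rate != rate:
        raise ValueError(rate)
    else:
        rate = 3
    d *= rate
    rate = 31
    if 11 == 32 >= d:
        nums += nums[d]
        rate *= nums
    return nums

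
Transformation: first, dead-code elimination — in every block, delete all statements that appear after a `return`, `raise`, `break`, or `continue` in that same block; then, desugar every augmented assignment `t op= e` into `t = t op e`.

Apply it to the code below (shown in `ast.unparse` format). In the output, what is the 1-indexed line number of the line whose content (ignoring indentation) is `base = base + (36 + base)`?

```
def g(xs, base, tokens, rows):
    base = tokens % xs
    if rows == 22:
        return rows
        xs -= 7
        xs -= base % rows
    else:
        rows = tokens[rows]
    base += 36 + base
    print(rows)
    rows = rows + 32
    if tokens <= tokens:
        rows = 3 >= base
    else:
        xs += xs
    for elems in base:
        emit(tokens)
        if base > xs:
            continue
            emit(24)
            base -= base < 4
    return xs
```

Transformed code:
def g(xs, base, tokens, rows):
    base = tokens % xs
    if rows == 22:
        return rows
    else:
        rows = tokens[rows]
    base = base + (36 + base)
    print(rows)
    rows = rows + 32
    if tokens <= tokens:
        rows = 3 >= base
    else:
        xs = xs + xs
    for elems in base:
        emit(tokens)
        if base > xs:
            continue
    return xs

7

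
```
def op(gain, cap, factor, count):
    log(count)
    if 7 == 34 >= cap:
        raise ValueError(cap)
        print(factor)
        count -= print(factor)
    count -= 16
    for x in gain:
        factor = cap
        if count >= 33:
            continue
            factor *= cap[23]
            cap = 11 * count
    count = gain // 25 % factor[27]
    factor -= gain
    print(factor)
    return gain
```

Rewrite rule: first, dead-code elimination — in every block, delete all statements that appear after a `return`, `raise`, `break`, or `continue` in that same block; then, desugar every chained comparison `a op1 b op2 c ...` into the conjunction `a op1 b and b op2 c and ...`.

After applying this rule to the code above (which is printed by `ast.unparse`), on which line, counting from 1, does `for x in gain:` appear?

Transformed code:
def op(gain, cap, factor, count):
    log(count)
    if 7 == 34 and 34 >= cap:
        raise ValueError(cap)
    count -= 16
    for x in gain:
        factor = cap
        if count >= 33:
            continue
    count = gain // 25 % factor[27]
    factor -= gain
    print(factor)
    return gain

6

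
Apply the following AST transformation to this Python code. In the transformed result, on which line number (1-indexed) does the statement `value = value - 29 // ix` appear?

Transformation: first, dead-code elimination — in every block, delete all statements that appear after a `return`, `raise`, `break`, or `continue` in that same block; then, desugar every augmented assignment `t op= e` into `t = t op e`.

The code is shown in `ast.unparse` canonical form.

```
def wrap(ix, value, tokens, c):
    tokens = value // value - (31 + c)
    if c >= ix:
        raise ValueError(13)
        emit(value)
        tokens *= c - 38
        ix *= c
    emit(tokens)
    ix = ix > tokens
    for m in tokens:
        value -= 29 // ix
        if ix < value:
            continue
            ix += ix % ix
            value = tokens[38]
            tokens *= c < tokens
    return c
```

Transformed code:
def wrap(ix, value, tokens, c):
    tokens = value // value - (31 + c)
    if c >= ix:
        raise ValueError(13)
    emit(tokens)
    ix = ix > tokens
    for m in tokens:
        value = value - 29 // ix
        if ix < value:
            continue
    return c

8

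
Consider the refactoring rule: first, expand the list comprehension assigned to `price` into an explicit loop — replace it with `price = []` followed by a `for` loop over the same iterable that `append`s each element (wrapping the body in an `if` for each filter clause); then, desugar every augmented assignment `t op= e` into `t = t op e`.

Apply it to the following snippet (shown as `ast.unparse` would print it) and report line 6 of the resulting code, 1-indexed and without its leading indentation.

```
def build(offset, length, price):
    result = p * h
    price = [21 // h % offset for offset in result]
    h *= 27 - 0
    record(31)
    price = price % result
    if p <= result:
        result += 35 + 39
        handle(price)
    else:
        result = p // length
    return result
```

h = h * (27 - 0)

Transformed code:
def build(offset, length, price):
    result = p * h
    price = []
    for offset in result:
        price.append(21 // h % offset)
    h = h * (27 - 0)
    record(31)
    price = price % result
    if p <= result:
        result = result + (35 + 39)
        handle(price)
    else:
        result = p // length
    return result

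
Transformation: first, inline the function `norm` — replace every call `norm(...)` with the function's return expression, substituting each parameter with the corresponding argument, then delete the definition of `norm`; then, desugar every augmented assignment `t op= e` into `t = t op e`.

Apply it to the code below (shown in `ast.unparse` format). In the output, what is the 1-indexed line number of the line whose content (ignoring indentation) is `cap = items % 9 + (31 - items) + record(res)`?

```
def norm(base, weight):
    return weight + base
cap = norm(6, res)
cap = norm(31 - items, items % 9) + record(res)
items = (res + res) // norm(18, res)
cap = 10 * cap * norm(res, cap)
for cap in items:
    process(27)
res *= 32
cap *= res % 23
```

2

Transformed code:
cap = res + 6
cap = items % 9 + (31 - items) + record(res)
items = (res + res) // (res + 18)
cap = 10 * cap * (cap + res)
for cap in items:
    process(27)
res = res * 32
cap = cap * (res % 23)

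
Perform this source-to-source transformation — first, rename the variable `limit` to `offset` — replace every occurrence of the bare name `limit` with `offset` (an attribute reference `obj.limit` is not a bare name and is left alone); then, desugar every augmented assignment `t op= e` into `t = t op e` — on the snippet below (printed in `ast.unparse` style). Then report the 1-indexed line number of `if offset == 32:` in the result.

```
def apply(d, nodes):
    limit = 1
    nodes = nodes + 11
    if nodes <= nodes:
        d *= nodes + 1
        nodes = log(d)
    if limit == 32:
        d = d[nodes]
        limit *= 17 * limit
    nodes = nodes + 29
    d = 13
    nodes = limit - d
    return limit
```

Transformed code:
def apply(d, nodes):
    offset = 1
    nodes = nodes + 11
    if nodes <= nodes:
        d = d * (nodes + 1)
        nodes = log(d)
    if offset == 32:
        d = d[nodes]
        offset = offset * (17 * offset)
    nodes = nodes + 29
    d = 13
    nodes = offset - d
    return offset

7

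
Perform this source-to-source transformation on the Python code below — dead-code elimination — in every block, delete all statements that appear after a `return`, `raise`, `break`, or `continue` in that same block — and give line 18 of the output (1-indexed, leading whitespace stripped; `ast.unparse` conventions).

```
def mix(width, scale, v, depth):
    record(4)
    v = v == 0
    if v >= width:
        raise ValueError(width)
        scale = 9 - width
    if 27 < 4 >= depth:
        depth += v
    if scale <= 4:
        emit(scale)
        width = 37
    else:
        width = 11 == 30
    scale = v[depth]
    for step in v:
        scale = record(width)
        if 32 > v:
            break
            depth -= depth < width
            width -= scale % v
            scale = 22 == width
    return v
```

return v

Transformed code:
def mix(width, scale, v, depth):
    record(4)
    v = v == 0
    if v >= width:
        raise ValueError(width)
    if 27 < 4 >= depth:
        depth += v
    if scale <= 4:
        emit(scale)
        width = 37
    else:
        width = 11 == 30
    scale = v[depth]
    for step in v:
        scale = record(width)
        if 32 > v:
            break
    return v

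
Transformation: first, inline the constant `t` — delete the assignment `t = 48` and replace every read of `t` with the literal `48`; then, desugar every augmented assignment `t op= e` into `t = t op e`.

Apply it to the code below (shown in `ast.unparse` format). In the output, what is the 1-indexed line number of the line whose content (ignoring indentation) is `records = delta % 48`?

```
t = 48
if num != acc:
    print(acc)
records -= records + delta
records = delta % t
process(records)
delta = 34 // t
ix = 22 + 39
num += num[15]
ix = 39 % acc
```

4

Transformed code:
if num != acc:
    print(acc)
records = records - (records + delta)
records = delta % 48
process(records)
delta = 34 // 48
ix = 22 + 39
num = num + num[15]
ix = 39 % acc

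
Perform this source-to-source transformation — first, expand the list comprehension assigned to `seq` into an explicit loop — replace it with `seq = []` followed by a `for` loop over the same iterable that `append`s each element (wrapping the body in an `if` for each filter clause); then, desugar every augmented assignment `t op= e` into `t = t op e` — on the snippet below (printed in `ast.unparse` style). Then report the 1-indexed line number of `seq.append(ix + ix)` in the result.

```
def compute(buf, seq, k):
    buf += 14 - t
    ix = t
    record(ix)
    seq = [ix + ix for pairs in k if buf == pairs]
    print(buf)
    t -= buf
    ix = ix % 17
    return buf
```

Transformed code:
def compute(buf, seq, k):
    buf = buf + (14 - t)
    ix = t
    record(ix)
    seq = []
    for pairs in k:
        if buf == pairs:
            seq.append(ix + ix)
    print(buf)
    t = t - buf
    ix = ix % 17
    return buf

8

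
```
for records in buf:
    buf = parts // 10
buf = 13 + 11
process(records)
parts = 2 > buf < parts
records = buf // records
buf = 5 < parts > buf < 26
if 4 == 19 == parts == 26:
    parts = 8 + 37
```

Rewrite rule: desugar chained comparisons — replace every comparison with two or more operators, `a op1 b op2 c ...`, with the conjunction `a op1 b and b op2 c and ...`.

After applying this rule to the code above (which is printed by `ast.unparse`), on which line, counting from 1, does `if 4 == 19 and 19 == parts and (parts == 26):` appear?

8

Transformed code:
for records in buf:
    buf = parts // 10
buf = 13 + 11
process(records)
parts = 2 > buf and buf < parts
records = buf // records
buf = 5 < parts and parts > buf and (buf < 26)
if 4 == 19 and 19 == parts and (parts == 26):
    parts = 8 + 37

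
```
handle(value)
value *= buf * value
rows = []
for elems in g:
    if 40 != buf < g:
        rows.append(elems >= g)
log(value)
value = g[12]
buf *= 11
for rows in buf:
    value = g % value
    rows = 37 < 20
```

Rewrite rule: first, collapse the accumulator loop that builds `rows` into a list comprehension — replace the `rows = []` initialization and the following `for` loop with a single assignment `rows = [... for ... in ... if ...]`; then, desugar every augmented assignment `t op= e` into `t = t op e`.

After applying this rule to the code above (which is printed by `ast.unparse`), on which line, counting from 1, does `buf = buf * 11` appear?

Transformed code:
handle(value)
value = value * (buf * value)
rows = [elems >= g for elems in g if 40 != buf < g]
log(value)
value = g[12]
buf = buf * 11
for rows in buf:
    value = g % value
    rows = 37 < 20

6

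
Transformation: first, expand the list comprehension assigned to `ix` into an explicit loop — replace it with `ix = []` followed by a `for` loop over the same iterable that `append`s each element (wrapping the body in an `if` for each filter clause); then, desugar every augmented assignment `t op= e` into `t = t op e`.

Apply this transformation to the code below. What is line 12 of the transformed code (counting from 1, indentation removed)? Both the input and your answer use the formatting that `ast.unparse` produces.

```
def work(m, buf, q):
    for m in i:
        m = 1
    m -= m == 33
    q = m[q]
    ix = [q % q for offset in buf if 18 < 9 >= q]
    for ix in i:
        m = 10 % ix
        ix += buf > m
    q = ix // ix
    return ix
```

ix = ix + (buf > m)

Transformed code:
def work(m, buf, q):
    for m in i:
        m = 1
    m = m - (m == 33)
    q = m[q]
    ix = []
    for offset in buf:
        if 18 < 9 >= q:
            ix.append(q % q)
    for ix in i:
        m = 10 % ix
        ix = ix + (buf > m)
    q = ix // ix
    return ix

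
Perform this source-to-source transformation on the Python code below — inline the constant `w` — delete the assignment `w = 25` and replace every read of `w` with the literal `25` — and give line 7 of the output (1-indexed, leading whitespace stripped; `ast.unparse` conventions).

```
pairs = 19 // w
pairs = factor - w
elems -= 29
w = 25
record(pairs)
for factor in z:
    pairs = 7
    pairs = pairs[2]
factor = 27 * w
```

Transformed code:
pairs = 19 // 25
pairs = factor - 25
elems -= 29
record(pairs)
for factor in z:
    pairs = 7
    pairs = pairs[2]
factor = 27 * 25

pairs = pairs[2]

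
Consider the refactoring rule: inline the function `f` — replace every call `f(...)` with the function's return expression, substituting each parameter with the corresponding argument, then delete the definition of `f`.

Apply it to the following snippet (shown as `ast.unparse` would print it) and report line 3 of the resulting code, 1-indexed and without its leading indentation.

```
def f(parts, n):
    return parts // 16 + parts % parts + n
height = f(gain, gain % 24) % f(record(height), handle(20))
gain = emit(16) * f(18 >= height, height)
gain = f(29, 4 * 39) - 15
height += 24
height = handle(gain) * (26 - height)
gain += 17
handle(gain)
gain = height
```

gain = 29 // 16 + 29 % 29 + 4 * 39 - 15

Transformed code:
height = (gain // 16 + gain % gain + gain % 24) % (record(height) // 16 + record(height) % record(height) + handle(20))
gain = emit(16) * ((18 >= height) // 16 + (18 >= height) % (18 >= height) + height)
gain = 29 // 16 + 29 % 29 + 4 * 39 - 15
height += 24
height = handle(gain) * (26 - height)
gain += 17
handle(gain)
gain = height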